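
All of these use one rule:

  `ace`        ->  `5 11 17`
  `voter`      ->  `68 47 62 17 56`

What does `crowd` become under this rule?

a(#1)→5 and c(#3)→11: differences scale by 3, so n = 3·pos + 2. With a=1..z=26, the number is 3·pos + 2.
For crowd: c=3→11, r=18→56, o=15→47, w=23→71, d=4→14.

11 56 47 71 14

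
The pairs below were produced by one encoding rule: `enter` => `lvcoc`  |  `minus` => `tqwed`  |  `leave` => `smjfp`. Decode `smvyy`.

lemon

Each letter shifts forward by (position + 7), i.e. 7, 8, 9, … — the shift grows by one for each successive letter.
Undoing it on smvyy: s−7=l, m−8=e, v−9=m, y−10=o, y−11=n.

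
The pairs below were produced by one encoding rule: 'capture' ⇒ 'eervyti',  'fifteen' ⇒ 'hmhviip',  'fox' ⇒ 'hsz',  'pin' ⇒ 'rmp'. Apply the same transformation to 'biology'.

Two shifts are in play — +4 for a/e/i/o/u, +2 for every other letter.
On biology: b(cons)+2=d, i(vowel)+4=m, o(vowel)+4=s, l(cons)+2=n, o(vowel)+4=s, g(cons)+2=i, y(cons)+2=a.

dmsnsia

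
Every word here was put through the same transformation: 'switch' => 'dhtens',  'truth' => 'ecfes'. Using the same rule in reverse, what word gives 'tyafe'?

input

Each letter is shifted forward by 11 in the alphabet (a Caesar shift of +11).
Decoding tyafe: t−11=i, y−11=n, a−11=p, f−11=u, e−11=t.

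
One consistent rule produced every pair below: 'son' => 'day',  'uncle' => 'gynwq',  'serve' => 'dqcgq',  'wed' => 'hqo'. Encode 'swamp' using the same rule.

Vowels shift forward by 12 and consonants shift forward by 11.
For swamp: s(cons)+11=d, w(cons)+11=h, a(vowel)+12=m, m(cons)+11=x, p(cons)+11=a.

dhmxa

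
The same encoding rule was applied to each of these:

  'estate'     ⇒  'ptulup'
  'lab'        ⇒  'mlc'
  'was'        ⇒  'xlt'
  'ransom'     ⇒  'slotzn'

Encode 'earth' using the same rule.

plsui

The shift depends on letter class: consonant s→t is +1, but vowel e→p is +11. Vowels shift forward by 11 and consonants shift forward by 1.
On earth: e(vowel)+11=p, a(vowel)+11=l, r(cons)+1=s, t(cons)+1=u, h(cons)+1=i.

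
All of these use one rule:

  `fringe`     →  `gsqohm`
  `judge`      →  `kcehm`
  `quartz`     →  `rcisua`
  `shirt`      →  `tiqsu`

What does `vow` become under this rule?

The shift depends on letter class: consonant f→g is +1, but vowel i→q is +8. The rule splits by letter class: vowels +8, consonants +1.
Applying it to vow: v(cons)+1=w, o(vowel)+8=w, w(cons)+1=x.

wwx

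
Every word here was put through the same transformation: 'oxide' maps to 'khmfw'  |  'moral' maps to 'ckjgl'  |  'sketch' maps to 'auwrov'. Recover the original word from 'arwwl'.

steel

o(14)→k(10) and x(23)→h(7) fit y≡17x+6 (mod 26); the inverse of 17 mod 26 is 23. Treating letters as 0–25, the rule is x ↦ 17x + 6 (mod 26).
Undoing it on arwwl: a(0)→23·(0−6)≡18=s; r(17)→23·(17−6)≡19=t; w(22)→23·(22−6)≡4=e; w(22)→23·(22−6)≡4=e; l(11)→23·(11−6)≡11=l (all mod 26).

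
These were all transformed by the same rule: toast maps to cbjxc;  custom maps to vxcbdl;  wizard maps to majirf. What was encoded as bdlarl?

circus

The output letters match the input read backwards, each shifted +9: toast reversed is tsaot. The word is reversed, then every letter is shifted forward by 9.
Decoding bdlarl: shift back: b−9=s, d−9=u, l−9=c, a−9=r, r−9=i, l−9=c → sucric; then reverse → circus.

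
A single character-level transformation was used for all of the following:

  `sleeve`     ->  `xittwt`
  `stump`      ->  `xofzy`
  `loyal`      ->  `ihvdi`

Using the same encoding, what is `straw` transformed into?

s(18)→x(23) and l(11)→i(8) fit y≡17x+3 (mod 26); the inverse of 17 mod 26 is 23. This is an affine cipher: with a=0,…,z=25, each position x becomes (17x+3) mod 26.
For straw: s(18)→17·18+3≡23=x; t(19)→17·19+3≡14=o; r(17)→17·17+3≡6=g; a(0)→17·0+3≡3=d; w(22)→17·22+3≡13=n (all mod 26).

xogdn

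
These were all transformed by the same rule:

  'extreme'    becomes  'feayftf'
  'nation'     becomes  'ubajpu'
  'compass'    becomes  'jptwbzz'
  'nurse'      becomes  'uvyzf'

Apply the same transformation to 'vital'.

The shift depends on letter class: consonant x→e is +7, but vowel e→f is +1. Vowels shift forward by 1 and consonants shift forward by 7.
On vital: v(cons)+7=c, i(vowel)+1=j, t(cons)+7=a, a(vowel)+1=b, l(cons)+7=s.

cjabs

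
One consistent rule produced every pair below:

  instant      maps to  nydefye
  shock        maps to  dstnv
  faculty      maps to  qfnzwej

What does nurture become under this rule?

yzcezcj

The shift depends on letter class: consonant n→y is +11, but vowel i→n is +5. Vowels shift forward by 5 and consonants shift forward by 11.
On nurture: n(cons)+11=y, u(vowel)+5=z, r(cons)+11=c, t(cons)+11=e, u(vowel)+5=z, r(cons)+11=c, e(vowel)+5=j.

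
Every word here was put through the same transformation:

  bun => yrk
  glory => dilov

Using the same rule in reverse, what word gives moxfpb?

praise

Compare letters: b→y is +23, u→r is +23, n→k is +23 — a constant shift. It's a constant shift of +23 (ROT23).
Decoding moxfpb: m−23=p, o−23=r, x−23=a, f−23=i, p−23=s, b−23=e.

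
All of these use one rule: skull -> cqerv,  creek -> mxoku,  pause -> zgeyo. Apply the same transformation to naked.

xgukn

Shifts by position in skull: pos 0: s→c (+10), pos 1: k→q (+6), pos 2: u→e (+10), pos 3: l→r (+6) — repeating every 2. A repeating key of period 2 is used — shifts +10, +6 over and over.
On naked: n+10=x, a+6=g, k+10=u, e+6=k, d+10=n.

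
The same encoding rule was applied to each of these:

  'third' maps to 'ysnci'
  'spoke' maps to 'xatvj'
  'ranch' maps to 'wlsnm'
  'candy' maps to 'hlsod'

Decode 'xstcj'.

Shifts by position in third: pos 0: t→y (+5), pos 1: h→s (+11), pos 2: i→n (+5), pos 3: r→c (+11) — repeating every 2. It's a Vigenère-style cipher with numeric key [5,11]: position i shifts by key[i mod 2].
Decoding xstcj: x−5=s, s−11=h, t−5=o, c−11=r, j−5=e.

shore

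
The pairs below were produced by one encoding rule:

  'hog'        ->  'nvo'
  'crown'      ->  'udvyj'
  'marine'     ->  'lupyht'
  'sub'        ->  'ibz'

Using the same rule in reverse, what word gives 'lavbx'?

The output letters match the input read backwards, each shifted +7: hog reversed is goh. Read the word backwards and shift each letter +7.
Decoding lavbx: shift back: l−7=e, a−7=t, v−7=o, b−7=u, x−7=q → etouq; then reverse → quote.

quote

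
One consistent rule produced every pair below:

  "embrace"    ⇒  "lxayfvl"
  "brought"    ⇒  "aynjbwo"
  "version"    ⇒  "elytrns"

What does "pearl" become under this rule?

e(4)→l(11) and m(12)→x(23) fit y≡21x+5 (mod 26); the inverse of 21 mod 26 is 5. This is an affine cipher: with a=0,…,z=25, each position x becomes (21x+5) mod 26.
Applying it to pearl: p(15)→21·15+5≡8=i; e(4)→21·4+5≡11=l; a(0)→21·0+5≡5=f; r(17)→21·17+5≡24=y; l(11)→21·11+5≡2=c (all mod 26).

ilfyc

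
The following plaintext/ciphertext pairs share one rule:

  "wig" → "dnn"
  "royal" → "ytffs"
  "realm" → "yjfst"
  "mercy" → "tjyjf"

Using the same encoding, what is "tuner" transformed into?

The shift depends on letter class: consonant w→d is +7, but vowel i→n is +5. Two shifts are in play — +5 for a/e/i/o/u, +7 for every other letter.
Applying it to tuner: t(cons)+7=a, u(vowel)+5=z, n(cons)+7=u, e(vowel)+5=j, r(cons)+7=y.

azujy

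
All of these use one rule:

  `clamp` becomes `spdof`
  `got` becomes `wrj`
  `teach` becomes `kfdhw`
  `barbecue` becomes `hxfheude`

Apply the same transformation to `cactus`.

vxwfdf

The output letters match the input read backwards, each shifted +3: clamp reversed is pmalc. Read the word backwards and shift each letter +3.
For cactus: reverse → sutcac; then shift: s+3=v, u+3=x, t+3=w, c+3=f, a+3=d, c+3=f.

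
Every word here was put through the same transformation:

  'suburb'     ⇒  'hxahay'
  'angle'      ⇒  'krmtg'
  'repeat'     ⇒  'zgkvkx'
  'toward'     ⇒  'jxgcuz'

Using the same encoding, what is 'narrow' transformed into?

The output letters match the input read backwards, each shifted +6: suburb reversed is brubus. The word is reversed, then every letter is shifted forward by 6.
For narrow: reverse → worran; then shift: w+6=c, o+6=u, r+6=x, r+6=x, a+6=g, n+6=t.

cuxxgt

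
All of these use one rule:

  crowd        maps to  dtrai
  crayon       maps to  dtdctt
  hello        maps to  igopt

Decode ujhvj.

Letter i (0-indexed) is shifted by i+1, so successive shifts are 1, 2, 3, ….
Decoding ujhvj: u−1=t, j−2=h, h−3=e, v−4=r, j−5=e.

there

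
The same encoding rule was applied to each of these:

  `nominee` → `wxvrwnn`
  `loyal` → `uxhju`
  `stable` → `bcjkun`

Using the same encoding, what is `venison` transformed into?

enwrbxw

Compare letters: n→w is +9, o→x is +9, m→v is +9 — a constant shift. Each letter is shifted forward by 9 in the alphabet (a Caesar shift of +9).
On venison: v+9=e, e+9=n, n+9=w, i+9=r, s+9=b, o+9=x, n+9=w.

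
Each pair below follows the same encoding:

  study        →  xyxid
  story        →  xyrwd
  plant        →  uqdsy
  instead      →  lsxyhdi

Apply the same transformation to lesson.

qhxxrs

The shift depends on letter class: consonant s→x is +5, but vowel u→x is +3. Vowels shift forward by 3 and consonants shift forward by 5.
On lesson: l(cons)+5=q, e(vowel)+3=h, s(cons)+5=x, s(cons)+5=x, o(vowel)+3=r, n(cons)+5=s.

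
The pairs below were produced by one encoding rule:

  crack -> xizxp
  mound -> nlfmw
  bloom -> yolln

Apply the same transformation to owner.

ldmvi

Each pair mirrors across the alphabet (c↔x, r↔i, a↔z): positions sum to 25. Letters are reflected about the middle of the alphabet (position → 25−position): Atbash.
For owner: o↔l, w↔d, n↔m, e↔v, r↔i.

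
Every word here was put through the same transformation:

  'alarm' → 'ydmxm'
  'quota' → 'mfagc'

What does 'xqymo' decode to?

camel

The output letters match the input read backwards, each shifted +12: alarm reversed is mrala. The word is reversed, then every letter is shifted forward by 12.
Undoing it on xqymo: shift back: x−12=l, q−12=e, y−12=m, m−12=a, o−12=c → lemac; then reverse → camel.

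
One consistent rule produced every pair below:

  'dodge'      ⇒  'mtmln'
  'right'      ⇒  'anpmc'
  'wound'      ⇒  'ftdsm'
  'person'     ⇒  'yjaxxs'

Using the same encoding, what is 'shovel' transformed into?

Shifts by position in dodge: pos 0: d→m (+9), pos 1: o→t (+5), pos 2: d→m (+9), pos 3: g→l (+5) — repeating every 2. A repeating key of period 2 is used — shifts +9, +5 over and over.
For shovel: s+9=b, h+5=m, o+9=x, v+5=a, e+9=n, l+5=q.

bmxanq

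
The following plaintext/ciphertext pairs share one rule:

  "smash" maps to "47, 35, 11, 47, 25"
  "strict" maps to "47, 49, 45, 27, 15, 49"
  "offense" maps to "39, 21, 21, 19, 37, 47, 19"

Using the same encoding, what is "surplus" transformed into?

s(#19)→47 and m(#13)→35: differences scale by 2, so n = 2·pos + 9. The formula is n = 2×(alphabet index, a=1) + 9.
On surplus: s=19→47, u=21→51, r=18→45, p=16→41, l=12→33, u=21→51, s=19→47.

47, 51, 45, 41, 33, 51, 47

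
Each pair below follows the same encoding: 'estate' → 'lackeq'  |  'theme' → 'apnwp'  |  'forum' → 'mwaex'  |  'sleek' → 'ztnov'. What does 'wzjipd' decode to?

prayer

Each letter shifts forward by (position + 7), i.e. 7, 8, 9, … — the shift grows by one for each successive letter.
Reversing it on wzjipd: w−7=p, z−8=r, j−9=a, i−10=y, p−11=e, d−12=r.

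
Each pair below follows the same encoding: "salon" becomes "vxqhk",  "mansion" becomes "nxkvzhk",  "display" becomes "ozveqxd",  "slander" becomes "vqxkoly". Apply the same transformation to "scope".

vrhel

s(18)→v(21) and a(0)→x(23) fit y≡23x+23 (mod 26); the inverse of 23 mod 26 is 17. Each letter's alphabet position (a=0..z=25) is mapped through 23·x+23 mod 26 — an affine cipher.
Applying it to scope: s(18)→23·18+23≡21=v; c(2)→23·2+23≡17=r; o(14)→23·14+23≡7=h; p(15)→23·15+23≡4=e; e(4)→23·4+23≡11=l (all mod 26).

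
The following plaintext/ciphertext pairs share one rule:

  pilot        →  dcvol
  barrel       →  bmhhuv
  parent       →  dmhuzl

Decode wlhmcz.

p(15)→d(3) and i(8)→c(2) fit y≡15x+12 (mod 26); the inverse of 15 mod 26 is 7. Each letter's alphabet position (a=0..z=25) is mapped through 15·x+12 mod 26 — an affine cipher.
Decoding wlhmcz: w(22)→7·(22−12)≡18=s; l(11)→7·(11−12)≡19=t; h(7)→7·(7−12)≡17=r; m(12)→7·(12−12)≡0=a; c(2)→7·(2−12)≡8=i; z(25)→7·(25−12)≡13=n (all mod 26).

strain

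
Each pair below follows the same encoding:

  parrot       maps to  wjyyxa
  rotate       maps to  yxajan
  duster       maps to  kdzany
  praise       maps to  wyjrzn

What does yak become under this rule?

Vowels shift forward by 9 and consonants shift forward by 7.
For yak: y(cons)+7=f, a(vowel)+9=j, k(cons)+7=r.

fjr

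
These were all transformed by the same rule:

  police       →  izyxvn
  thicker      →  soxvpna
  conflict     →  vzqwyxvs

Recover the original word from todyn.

whale

Each letter's alphabet position (a=0..z=25) is mapped through 9·x+3 mod 26 — an affine cipher.
Undoing it on todyn: t(19)→3·(19−3)≡22=w; o(14)→3·(14−3)≡7=h; d(3)→3·(3−3)≡0=a; y(24)→3·(24−3)≡11=l; n(13)→3·(13−3)≡4=e (all mod 26).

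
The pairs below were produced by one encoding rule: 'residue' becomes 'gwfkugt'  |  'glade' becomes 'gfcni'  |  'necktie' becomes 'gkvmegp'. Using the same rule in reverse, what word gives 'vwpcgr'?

peanut

The output letters match the input read backwards, each shifted +2: residue reversed is eudiser. Two steps: reverse the string, then apply a Caesar shift of +2.
Reversing it on vwpcgr: shift back: v−2=t, w−2=u, p−2=n, c−2=a, g−2=e, r−2=p → tunaep; then reverse → peanut.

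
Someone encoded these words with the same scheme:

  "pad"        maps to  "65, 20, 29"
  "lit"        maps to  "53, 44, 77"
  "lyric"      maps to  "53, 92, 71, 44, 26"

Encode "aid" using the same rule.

20, 44, 29

p(#16)→65 and a(#1)→20: differences scale by 3, so n = 3·pos + 17. With a=1..z=26, the number is 3·pos + 17.
Applying it to aid: a=1→20, i=9→44, d=4→29.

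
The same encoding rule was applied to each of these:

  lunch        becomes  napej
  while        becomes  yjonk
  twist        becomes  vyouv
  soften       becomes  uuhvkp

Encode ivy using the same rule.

oxa

The shift depends on letter class: consonant l→n is +2, but vowel u→a is +6. Vowels shift forward by 6 and consonants shift forward by 2.
For ivy: i(vowel)+6=o, v(cons)+2=x, y(cons)+2=a.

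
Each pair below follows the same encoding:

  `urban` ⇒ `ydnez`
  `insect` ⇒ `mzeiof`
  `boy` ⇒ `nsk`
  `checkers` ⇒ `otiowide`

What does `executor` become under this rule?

ijioyfsd

The shift depends on letter class: consonant r→d is +12, but vowel u→y is +4. Vowels shift forward by 4 and consonants shift forward by 12.
For executor: e(vowel)+4=i, x(cons)+12=j, e(vowel)+4=i, c(cons)+12=o, u(vowel)+4=y, t(cons)+12=f, o(vowel)+4=s, r(cons)+12=d.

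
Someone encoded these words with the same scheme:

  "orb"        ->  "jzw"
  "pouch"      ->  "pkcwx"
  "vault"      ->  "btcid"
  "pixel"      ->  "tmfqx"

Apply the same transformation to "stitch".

The output letters match the input read backwards, each shifted +8: orb reversed is bro. Read the word backwards and shift each letter +8.
For stitch: reverse → hctits; then shift: h+8=p, c+8=k, t+8=b, i+8=q, t+8=b, s+8=a.

pkbqba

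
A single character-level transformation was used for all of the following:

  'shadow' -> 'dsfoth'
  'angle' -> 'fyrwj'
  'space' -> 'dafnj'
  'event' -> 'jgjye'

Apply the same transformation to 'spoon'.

The shift depends on letter class: consonant s→d is +11, but vowel a→f is +5. The rule splits by letter class: vowels +5, consonants +11.
On spoon: s(cons)+11=d, p(cons)+11=a, o(vowel)+5=t, o(vowel)+5=t, n(cons)+11=y.

datty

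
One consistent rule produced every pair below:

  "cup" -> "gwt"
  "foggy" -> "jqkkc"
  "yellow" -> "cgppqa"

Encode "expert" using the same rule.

gbtgvx

The shift depends on letter class: consonant c→g is +4, but vowel u→w is +2. Vowels shift forward by 2 and consonants shift forward by 4.
Applying it to expert: e(vowel)+2=g, x(cons)+4=b, p(cons)+4=t, e(vowel)+2=g, r(cons)+4=v, t(cons)+4=x.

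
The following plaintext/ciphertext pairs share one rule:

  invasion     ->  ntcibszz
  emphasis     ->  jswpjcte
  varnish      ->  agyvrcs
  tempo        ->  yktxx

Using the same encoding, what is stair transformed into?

Each letter shifts forward by (position + 5), i.e. 5, 6, 7, … — the shift grows by one for each successive letter.
On stair: s+5=x, t+6=z, a+7=h, i+8=q, r+9=a.

xzhqa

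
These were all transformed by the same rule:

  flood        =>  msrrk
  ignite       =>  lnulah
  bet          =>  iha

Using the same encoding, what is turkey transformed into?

axyrhf

The shift depends on letter class: consonant f→m is +7, but vowel o→r is +3. The rule splits by letter class: vowels +3, consonants +7.
For turkey: t(cons)+7=a, u(vowel)+3=x, r(cons)+7=y, k(cons)+7=r, e(vowel)+3=h, y(cons)+7=f.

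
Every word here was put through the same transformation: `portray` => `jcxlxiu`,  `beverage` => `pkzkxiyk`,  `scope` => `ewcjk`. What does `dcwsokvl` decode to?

p(15)→j(9) and o(14)→c(2) fit y≡7x+8 (mod 26); the inverse of 7 mod 26 is 15. This is an affine cipher: with a=0,…,z=25, each position x becomes (7x+8) mod 26.
Reversing it on dcwsokvl: d(3)→15·(3−8)≡3=d; c(2)→15·(2−8)≡14=o; w(22)→15·(22−8)≡2=c; s(18)→15·(18−8)≡20=u; o(14)→15·(14−8)≡12=m; k(10)→15·(10−8)≡4=e; v(21)→15·(21−8)≡13=n; l(11)→15·(11−8)≡19=t (all mod 26).

document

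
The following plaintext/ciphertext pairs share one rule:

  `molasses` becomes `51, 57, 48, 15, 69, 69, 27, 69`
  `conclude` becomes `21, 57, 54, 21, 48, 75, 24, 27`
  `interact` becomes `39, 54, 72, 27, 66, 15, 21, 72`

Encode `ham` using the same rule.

Each letter becomes 3×(its alphabet position, a=1..z=26) + 12.
Applying it to ham: h=8→36, a=1→15, m=13→51.

36, 15, 51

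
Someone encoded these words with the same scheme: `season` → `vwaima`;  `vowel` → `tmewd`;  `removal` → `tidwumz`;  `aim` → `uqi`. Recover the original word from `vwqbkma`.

Two steps: reverse the string, then apply a Caesar shift of +8.
Reversing it on vwqbkma: shift back: v−8=n, w−8=o, q−8=i, b−8=t, k−8=c, m−8=e, a−8=s → noitces; then reverse → section.

section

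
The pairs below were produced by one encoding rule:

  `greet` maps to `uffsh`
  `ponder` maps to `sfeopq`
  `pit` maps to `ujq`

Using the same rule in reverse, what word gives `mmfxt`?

swell

The output letters match the input read backwards, each shifted +1: greet reversed is teerg. Two steps: reverse the string, then apply a Caesar shift of +1.
Decoding mmfxt: shift back: m−1=l, m−1=l, f−1=e, x−1=w, t−1=s → llews; then reverse → swell.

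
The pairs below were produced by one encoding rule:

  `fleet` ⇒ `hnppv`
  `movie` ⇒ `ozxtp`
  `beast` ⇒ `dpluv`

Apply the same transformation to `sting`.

The shift depends on letter class: consonant f→h is +2, but vowel e→p is +11. The rule splits by letter class: vowels +11, consonants +2.
For sting: s(cons)+2=u, t(cons)+2=v, i(vowel)+11=t, n(cons)+2=p, g(cons)+2=i.

uvtpi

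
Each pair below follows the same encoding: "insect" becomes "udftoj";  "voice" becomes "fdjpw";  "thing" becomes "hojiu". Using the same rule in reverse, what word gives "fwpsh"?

The output letters match the input read backwards, each shifted +1: insect reversed is tcesni. Read the word backwards and shift each letter +1.
Undoing it on fwpsh: shift back: f−1=e, w−1=v, p−1=o, s−1=r, h−1=g → evorg; then reverse → grove.

grove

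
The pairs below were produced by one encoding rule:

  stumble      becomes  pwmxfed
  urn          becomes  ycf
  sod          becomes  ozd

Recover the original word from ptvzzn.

cookie

The word is reversed, then every letter is shifted forward by 11.
Decoding ptvzzn: shift back: p−11=e, t−11=i, v−11=k, z−11=o, z−11=o, n−11=c → eikooc; then reverse → cookie.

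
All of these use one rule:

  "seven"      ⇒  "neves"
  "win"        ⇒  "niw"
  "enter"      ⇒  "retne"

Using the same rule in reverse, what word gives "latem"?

The output letters match the input read backwards: seven reversed is neves. The word is simply reversed.
Decoding latem: then reverse → metal.

metal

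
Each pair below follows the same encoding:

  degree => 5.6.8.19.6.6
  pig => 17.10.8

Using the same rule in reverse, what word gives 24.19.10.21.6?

d is letter #4 and maps to 5: an offset of 1. Each letter is replaced by its alphabet position (a=1..z=26) + 1.
Undoing it on 24.19.10.21.6: 24→(24−1)÷1=23=w, 19→(19−1)÷1=18=r, 10→(10−1)÷1=9=i, 21→(21−1)÷1=20=t, 6→(6−1)÷1=5=e.

write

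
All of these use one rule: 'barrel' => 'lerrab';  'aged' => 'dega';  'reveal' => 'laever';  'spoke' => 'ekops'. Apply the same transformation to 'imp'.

The output letters match the input read backwards: barrel reversed is lerrab. The word is simply reversed.
Applying it to imp: reverse → pmi.

pmi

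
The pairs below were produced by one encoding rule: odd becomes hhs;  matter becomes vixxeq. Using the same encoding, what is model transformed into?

pihsq

The output letters match the input read backwards, each shifted +4: odd reversed is ddo. Read the word backwards and shift each letter +4.
Applying it to model: reverse → ledom; then shift: l+4=p, e+4=i, d+4=h, o+4=s, m+4=q.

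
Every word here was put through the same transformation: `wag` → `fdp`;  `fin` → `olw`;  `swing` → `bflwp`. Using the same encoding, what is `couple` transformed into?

The rule splits by letter class: vowels +3, consonants +9.
On couple: c(cons)+9=l, o(vowel)+3=r, u(vowel)+3=x, p(cons)+9=y, l(cons)+9=u, e(vowel)+3=h.

lrxyuh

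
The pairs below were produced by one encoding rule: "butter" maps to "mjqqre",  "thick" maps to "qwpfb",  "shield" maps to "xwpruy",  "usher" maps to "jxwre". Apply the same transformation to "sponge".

xszgdr

Treating letters as 0–25, the rule is x ↦ 19x + 19 (mod 26).
Applying it to sponge: s(18)→19·18+19≡23=x; p(15)→19·15+19≡18=s; o(14)→19·14+19≡25=z; n(13)→19·13+19≡6=g; g(6)→19·6+19≡3=d; e(4)→19·4+19≡17=r (all mod 26).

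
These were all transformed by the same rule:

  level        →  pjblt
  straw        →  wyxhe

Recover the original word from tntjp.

In level: l→p is +4, e→j is +5, v→b is +6, e→l is +7 — the shift increases by 1 each position. The shift increases by 1 at each position, starting from +4: 4, 5, 6, ….
Reversing it on tntjp: t−4=p, n−5=i, t−6=n, j−7=c, p−8=h.

pinch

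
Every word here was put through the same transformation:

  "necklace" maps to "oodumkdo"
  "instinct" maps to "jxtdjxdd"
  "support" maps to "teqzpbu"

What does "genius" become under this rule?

A repeating key of period 2 is used — shifts +1, +10 over and over.
For genius: g+1=h, e+10=o, n+1=o, i+10=s, u+1=v, s+10=c.

hoosvc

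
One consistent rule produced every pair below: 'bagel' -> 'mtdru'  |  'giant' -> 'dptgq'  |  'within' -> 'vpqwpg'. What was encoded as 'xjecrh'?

This is an affine cipher: with a=0,…,z=25, each position x becomes (19x+19) mod 26.
Decoding xjecrh: x(23)→11·(23−19)≡18=s; j(9)→11·(9−19)≡20=u; e(4)→11·(4−19)≡17=r; c(2)→11·(2−19)≡21=v; r(17)→11·(17−19)≡4=e; h(7)→11·(7−19)≡24=y (all mod 26).

survey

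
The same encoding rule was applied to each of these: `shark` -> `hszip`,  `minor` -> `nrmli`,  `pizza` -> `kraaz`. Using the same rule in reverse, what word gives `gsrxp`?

thick

Each pair mirrors across the alphabet (s↔h, h↔s, a↔z): positions sum to 25. This is the alphabet-reversal cipher (Atbash): a becomes z, b becomes y, etc.
Decoding gsrxp: g↔t, s↔h, r↔i, x↔c, p↔k.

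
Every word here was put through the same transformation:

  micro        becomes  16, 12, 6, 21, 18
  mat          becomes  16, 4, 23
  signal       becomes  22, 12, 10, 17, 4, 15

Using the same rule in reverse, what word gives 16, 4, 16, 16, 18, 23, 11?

mammoth

m is letter #13 and maps to 16: an offset of 3. Each letter is replaced by its alphabet position (a=1..z=26) + 3.
Undoing it on 16, 4, 16, 16, 18, 23, 11: 16→(16−3)÷1=13=m, 4→(4−3)÷1=1=a, 16→(16−3)÷1=13=m, 16→(16−3)÷1=13=m, 18→(18−3)÷1=15=o, 23→(23−3)÷1=20=t, 11→(11−3)÷1=8=h.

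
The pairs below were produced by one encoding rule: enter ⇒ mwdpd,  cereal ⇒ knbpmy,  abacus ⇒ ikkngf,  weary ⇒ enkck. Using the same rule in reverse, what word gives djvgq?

In enter: e→m is +8, n→w is +9, t→d is +10, e→p is +11 — the shift increases by 1 each position. The shift increases by 1 at each position, starting from +8: 8, 9, 10, ….
Undoing it on djvgq: d−8=v, j−9=a, v−10=l, g−11=v, q−12=e.

valve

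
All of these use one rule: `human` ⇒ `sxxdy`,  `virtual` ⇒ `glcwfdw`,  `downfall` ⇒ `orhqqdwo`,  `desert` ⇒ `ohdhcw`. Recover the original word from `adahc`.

A repeating key of period 2 is used — shifts +11, +3 over and over.
Decoding adahc: a−11=p, d−3=a, a−11=p, h−3=e, c−11=r.

paper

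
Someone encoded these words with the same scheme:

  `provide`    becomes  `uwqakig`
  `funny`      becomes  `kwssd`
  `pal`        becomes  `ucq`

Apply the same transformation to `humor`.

mwrqw

The shift depends on letter class: consonant p→u is +5, but vowel o→q is +2. Two shifts are in play — +2 for a/e/i/o/u, +5 for every other letter.
Applying it to humor: h(cons)+5=m, u(vowel)+2=w, m(cons)+5=r, o(vowel)+2=q, r(cons)+5=w.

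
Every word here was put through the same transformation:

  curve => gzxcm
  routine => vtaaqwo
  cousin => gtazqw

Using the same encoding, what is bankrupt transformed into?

fftrzdze

Each letter shifts forward by (position + 4), i.e. 4, 5, 6, … — the shift grows by one for each successive letter.
For bankrupt: b+4=f, a+5=f, n+6=t, k+7=r, r+8=z, u+9=d, p+10=z, t+11=e.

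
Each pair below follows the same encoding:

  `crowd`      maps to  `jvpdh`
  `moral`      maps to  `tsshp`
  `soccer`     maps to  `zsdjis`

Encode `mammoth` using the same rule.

tentsuo

It's a Vigenère-style cipher with numeric key [7,4,1]: position i shifts by key[i mod 3].
On mammoth: m+7=t, a+4=e, m+1=n, m+7=t, o+4=s, t+1=u, h+7=o.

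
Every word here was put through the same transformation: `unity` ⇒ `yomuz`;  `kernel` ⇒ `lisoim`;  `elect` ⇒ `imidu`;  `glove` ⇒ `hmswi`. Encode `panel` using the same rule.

qeoim

The shift depends on letter class: consonant n→o is +1, but vowel u→y is +4. Vowels shift forward by 4 and consonants shift forward by 1.
For panel: p(cons)+1=q, a(vowel)+4=e, n(cons)+1=o, e(vowel)+4=i, l(cons)+1=m.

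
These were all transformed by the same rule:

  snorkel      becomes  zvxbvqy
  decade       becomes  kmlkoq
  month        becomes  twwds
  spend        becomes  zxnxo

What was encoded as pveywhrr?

Each letter shifts forward by (position + 7), i.e. 7, 8, 9, … — the shift grows by one for each successive letter.
Reversing it on pveywhrr: p−7=i, v−8=n, e−9=v, y−10=o, w−11=l, h−12=v, r−13=e, r−14=d.

involved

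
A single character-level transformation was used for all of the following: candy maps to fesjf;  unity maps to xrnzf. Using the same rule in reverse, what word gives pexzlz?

master

In candy: c→f is +3, a→e is +4, n→s is +5, d→j is +6 — the shift increases by 1 each position. Each letter shifts forward by (position + 3), i.e. 3, 4, 5, … — the shift grows by one for each successive letter.
Reversing it on pexzlz: p−3=m, e−4=a, x−5=s, z−6=t, l−7=e, z−8=r.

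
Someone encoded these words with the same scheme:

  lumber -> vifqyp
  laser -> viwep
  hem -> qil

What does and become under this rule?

hre

The output letters match the input read backwards, each shifted +4: lumber reversed is rebmul. The word is reversed, then every letter is shifted forward by 4.
On and: reverse → dna; then shift: d+4=h, n+4=r, a+4=e.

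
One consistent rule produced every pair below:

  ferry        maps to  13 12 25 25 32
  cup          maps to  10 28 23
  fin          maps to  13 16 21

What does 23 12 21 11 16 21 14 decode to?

pending

f is letter #6 and maps to 13: an offset of 7. The number is (letter's place in the alphabet, a=1) + 7.
Decoding 23 12 21 11 16 21 14: 23→(23−7)÷1=16=p, 12→(12−7)÷1=5=e, 21→(21−7)÷1=14=n, 11→(11−7)÷1=4=d, 16→(16−7)÷1=9=i, 21→(21−7)÷1=14=n, 14→(14−7)÷1=7=g.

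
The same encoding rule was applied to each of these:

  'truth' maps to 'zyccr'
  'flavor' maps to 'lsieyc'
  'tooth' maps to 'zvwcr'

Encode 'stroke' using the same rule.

yazxup

Letter i (0-indexed) is shifted by i+6, so successive shifts are 6, 7, 8, ….
On stroke: s+6=y, t+7=a, r+8=z, o+9=x, k+10=u, e+11=p.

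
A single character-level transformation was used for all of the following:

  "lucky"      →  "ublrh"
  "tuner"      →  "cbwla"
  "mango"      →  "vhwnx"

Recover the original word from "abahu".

rural

It's a Vigenère-style cipher with numeric key [9,7]: position i shifts by key[i mod 2].
Reversing it on abahu: a−9=r, b−7=u, a−9=r, h−7=a, u−9=l.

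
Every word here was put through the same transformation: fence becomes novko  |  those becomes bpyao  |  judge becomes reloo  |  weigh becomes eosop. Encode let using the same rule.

Two shifts are in play — +10 for a/e/i/o/u, +8 for every other letter.
On let: l(cons)+8=t, e(vowel)+10=o, t(cons)+8=b.

tob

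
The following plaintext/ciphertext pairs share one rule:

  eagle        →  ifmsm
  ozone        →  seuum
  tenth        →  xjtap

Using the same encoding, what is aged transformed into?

In eagle: e→i is +4, a→f is +5, g→m is +6, l→s is +7 — the shift increases by 1 each position. Each letter shifts forward by (position + 4), i.e. 4, 5, 6, … — the shift grows by one for each successive letter.
On aged: a+4=e, g+5=l, e+6=k, d+7=k.

elkk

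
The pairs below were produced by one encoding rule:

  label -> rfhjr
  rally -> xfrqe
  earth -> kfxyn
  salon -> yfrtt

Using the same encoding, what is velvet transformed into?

bjraky

Shifts by position in label: pos 0: l→r (+6), pos 1: a→f (+5), pos 2: b→h (+6), pos 3: e→j (+5) — repeating every 2. The shifts repeat in a cycle of length 2: positions 0,1,… shift by +6, +5, then the pattern repeats.
On velvet: v+6=b, e+5=j, l+6=r, v+5=a, e+6=k, t+5=y.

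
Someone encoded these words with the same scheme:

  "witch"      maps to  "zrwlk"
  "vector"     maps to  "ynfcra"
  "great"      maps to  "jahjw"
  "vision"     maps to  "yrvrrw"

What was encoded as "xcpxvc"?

Shifts by position in witch: pos 0: w→z (+3), pos 1: i→r (+9), pos 2: t→w (+3), pos 3: c→l (+9) — repeating every 2. The shifts repeat in a cycle of length 2: positions 0,1,… shift by +3, +9, then the pattern repeats.
Reversing it on xcpxvc: x−3=u, c−9=t, p−3=m, x−9=o, v−3=s, c−9=t.

utmost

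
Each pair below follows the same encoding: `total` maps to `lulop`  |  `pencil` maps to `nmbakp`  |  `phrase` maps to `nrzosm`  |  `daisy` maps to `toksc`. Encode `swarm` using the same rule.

t(19)→l(11) and o(14)→u(20) fit y≡19x+14 (mod 26); the inverse of 19 mod 26 is 11. Each letter's alphabet position (a=0..z=25) is mapped through 19·x+14 mod 26 — an affine cipher.
Applying it to swarm: s(18)→19·18+14≡18=s; w(22)→19·22+14≡16=q; a(0)→19·0+14≡14=o; r(17)→19·17+14≡25=z; m(12)→19·12+14≡8=i (all mod 26).

sqozi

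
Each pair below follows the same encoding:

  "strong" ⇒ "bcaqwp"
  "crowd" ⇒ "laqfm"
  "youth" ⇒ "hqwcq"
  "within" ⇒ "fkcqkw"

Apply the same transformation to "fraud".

oacwm

The shift depends on letter class: consonant s→b is +9, but vowel o→q is +2. Two shifts are in play — +2 for a/e/i/o/u, +9 for every other letter.
For fraud: f(cons)+9=o, r(cons)+9=a, a(vowel)+2=c, u(vowel)+2=w, d(cons)+9=m.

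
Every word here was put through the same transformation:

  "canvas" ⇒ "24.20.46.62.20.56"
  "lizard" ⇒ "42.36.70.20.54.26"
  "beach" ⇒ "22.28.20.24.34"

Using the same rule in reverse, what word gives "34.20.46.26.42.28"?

handle

c(#3)→24 and a(#1)→20: differences scale by 2, so n = 2·pos + 18. Each letter becomes 2×(its alphabet position, a=1..z=26) + 18.
Decoding 34.20.46.26.42.28: 34→(34−18)÷2=8=h, 20→(20−18)÷2=1=a, 46→(46−18)÷2=14=n, 26→(26−18)÷2=4=d, 42→(42−18)÷2=12=l, 28→(28−18)÷2=5=e.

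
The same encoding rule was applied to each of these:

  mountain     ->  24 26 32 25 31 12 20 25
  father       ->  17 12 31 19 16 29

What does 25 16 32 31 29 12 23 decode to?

m is letter #13 and maps to 24: an offset of 11. Each letter is replaced by its alphabet position (a=1..z=26) + 11.
Undoing it on 25 16 32 31 29 12 23: 25→(25−11)÷1=14=n, 16→(16−11)÷1=5=e, 32→(32−11)÷1=21=u, 31→(31−11)÷1=20=t, 29→(29−11)÷1=18=r, 12→(12−11)÷1=1=a, 23→(23−11)÷1=12=l.

neutral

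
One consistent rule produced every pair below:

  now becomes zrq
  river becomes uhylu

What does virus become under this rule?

The output letters match the input read backwards, each shifted +3: now reversed is won. Read the word backwards and shift each letter +3.
Applying it to virus: reverse → suriv; then shift: s+3=v, u+3=x, r+3=u, i+3=l, v+3=y.

vxuly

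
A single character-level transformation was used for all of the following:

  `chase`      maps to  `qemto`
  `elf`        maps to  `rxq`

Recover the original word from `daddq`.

error

The word is reversed, then every letter is shifted forward by 12.
Undoing it on daddq: shift back: d−12=r, a−12=o, d−12=r, d−12=r, q−12=e → rorre; then reverse → error.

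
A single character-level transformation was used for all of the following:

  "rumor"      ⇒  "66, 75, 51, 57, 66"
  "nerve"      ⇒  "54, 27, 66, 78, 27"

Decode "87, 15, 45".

With a=1..z=26, the number is 3·pos + 12.
Decoding 87, 15, 45: 87→(87−12)÷3=25=y, 15→(15−12)÷3=1=a, 45→(45−12)÷3=11=k.

yak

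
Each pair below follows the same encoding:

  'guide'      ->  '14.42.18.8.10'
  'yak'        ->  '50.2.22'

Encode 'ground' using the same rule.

g(#7)→14 and u(#21)→42: differences scale by 2, so n = 2·pos + 0. With a=1..z=26, the number is 2·pos.
Applying it to ground: g=7→14, r=18→36, o=15→30, u=21→42, n=14→28, d=4→8.

14.36.30.42.28.8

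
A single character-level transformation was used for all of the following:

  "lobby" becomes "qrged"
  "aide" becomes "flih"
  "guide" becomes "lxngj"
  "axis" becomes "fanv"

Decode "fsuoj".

Shifts by position in lobby: pos 0: l→q (+5), pos 1: o→r (+3), pos 2: b→g (+5), pos 3: b→e (+3) — repeating every 2. It's a Vigenère-style cipher with numeric key [5,3]: position i shifts by key[i mod 2].
Decoding fsuoj: f−5=a, s−3=p, u−5=p, o−3=l, j−5=e.

apple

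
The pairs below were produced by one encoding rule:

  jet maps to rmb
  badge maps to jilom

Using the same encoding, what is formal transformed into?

nwzuit

Compare letters: j→r is +8, e→m is +8, t→b is +8 — a constant shift. Every letter moves 8 places later in the alphabet, wrapping around z→a.
On formal: f+8=n, o+8=w, r+8=z, m+8=u, a+8=i, l+8=t.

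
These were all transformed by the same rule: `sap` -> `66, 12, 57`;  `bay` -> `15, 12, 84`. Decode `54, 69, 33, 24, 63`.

s(#19)→66 and a(#1)→12: differences scale by 3, so n = 3·pos + 9. Each letter becomes 3×(its alphabet position, a=1..z=26) + 9.
Undoing it on 54, 69, 33, 24, 63: 54→(54−9)÷3=15=o, 69→(69−9)÷3=20=t, 33→(33−9)÷3=8=h, 24→(24−9)÷3=5=e, 63→(63−9)÷3=18=r.

other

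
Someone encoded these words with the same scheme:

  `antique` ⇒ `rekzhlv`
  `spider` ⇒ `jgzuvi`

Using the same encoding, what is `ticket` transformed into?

kztbvk

Compare letters: a→r is +17, n→e is +17, t→k is +17 — a constant shift. It's a constant shift of +17 (ROT17).
Applying it to ticket: t+17=k, i+17=z, c+17=t, k+17=b, e+17=v, t+17=k.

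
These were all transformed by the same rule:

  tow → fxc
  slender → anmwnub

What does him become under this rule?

The output letters match the input read backwards, each shifted +9: tow reversed is wot. Read the word backwards and shift each letter +9.
On him: reverse → mih; then shift: m+9=v, i+9=r, h+9=q.

vrq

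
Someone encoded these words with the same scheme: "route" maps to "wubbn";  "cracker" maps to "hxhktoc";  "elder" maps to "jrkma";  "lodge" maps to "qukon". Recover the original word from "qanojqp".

luggage

The shift increases by 1 at each position, starting from +5: 5, 6, 7, ….
Undoing it on qanojqp: q−5=l, a−6=u, n−7=g, o−8=g, j−9=a, q−10=g, p−11=e.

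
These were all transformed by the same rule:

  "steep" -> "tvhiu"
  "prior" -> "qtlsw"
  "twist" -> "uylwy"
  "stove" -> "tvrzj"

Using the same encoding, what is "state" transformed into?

tvdxj

In steep: s→t is +1, t→v is +2, e→h is +3, e→i is +4 — the shift increases by 1 each position. The shift increases by 1 at each position, starting from +1: 1, 2, 3, ….
For state: s+1=t, t+2=v, a+3=d, t+4=x, e+5=j.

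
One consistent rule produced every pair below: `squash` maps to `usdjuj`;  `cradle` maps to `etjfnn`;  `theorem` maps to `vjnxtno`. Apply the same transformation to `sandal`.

The shift depends on letter class: consonant s→u is +2, but vowel u→d is +9. Two shifts are in play — +9 for a/e/i/o/u, +2 for every other letter.
For sandal: s(cons)+2=u, a(vowel)+9=j, n(cons)+2=p, d(cons)+2=f, a(vowel)+9=j, l(cons)+2=n.

ujpfjn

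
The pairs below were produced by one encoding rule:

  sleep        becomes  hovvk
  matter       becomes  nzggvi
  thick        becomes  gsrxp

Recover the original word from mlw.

nod

Each pair mirrors across the alphabet (s↔h, l↔o, e↔v): positions sum to 25. Each letter is replaced by its mirror in the alphabet: a↔z, b↔y, c↔x, and so on (the Atbash cipher).
Undoing it on mlw: m↔n, l↔o, w↔d.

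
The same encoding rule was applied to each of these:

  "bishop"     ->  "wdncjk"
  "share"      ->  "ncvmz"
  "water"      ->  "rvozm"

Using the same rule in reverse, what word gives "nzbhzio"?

segment

Each letter is shifted forward by 21 in the alphabet (a Caesar shift of +21).
Reversing it on nzbhzio: n−21=s, z−21=e, b−21=g, h−21=m, z−21=e, i−21=n, o−21=t.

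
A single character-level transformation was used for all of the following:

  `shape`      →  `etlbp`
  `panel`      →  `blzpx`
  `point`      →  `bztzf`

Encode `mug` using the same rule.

yfs

The shift depends on letter class: consonant s→e is +12, but vowel a→l is +11. The rule splits by letter class: vowels +11, consonants +12.
Applying it to mug: m(cons)+12=y, u(vowel)+11=f, g(cons)+12=s.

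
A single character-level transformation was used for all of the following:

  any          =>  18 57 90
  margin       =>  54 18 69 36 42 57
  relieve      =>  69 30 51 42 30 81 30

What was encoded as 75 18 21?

With a=1..z=26, the number is 3·pos + 15.
Undoing it on 75 18 21: 75→(75−15)÷3=20=t, 18→(18−15)÷3=1=a, 21→(21−15)÷3=2=b.

tab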